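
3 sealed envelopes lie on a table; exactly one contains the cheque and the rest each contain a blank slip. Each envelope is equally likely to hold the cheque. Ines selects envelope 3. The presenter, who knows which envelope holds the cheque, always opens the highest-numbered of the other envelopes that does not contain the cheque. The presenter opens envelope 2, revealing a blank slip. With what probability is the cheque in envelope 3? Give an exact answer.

Consider each possible location of the cheque in turn.
If it is in either of envelopes 1 and 3 (prior 1/3 each): envelope 2 is the highest-numbered option available, probability 1; weight (1/3)·1 = 1/3 each.
If it is in envelope 2 (prior 1/3): the presenter opened envelope 2, so this case is ruled out; weight (1/3)·0 = 0.
The weights sum to 2/3.
So P(the cheque in envelope 3 | the presenter opened envelope 2) = (1/3) / (2/3) = 1/2.

1/2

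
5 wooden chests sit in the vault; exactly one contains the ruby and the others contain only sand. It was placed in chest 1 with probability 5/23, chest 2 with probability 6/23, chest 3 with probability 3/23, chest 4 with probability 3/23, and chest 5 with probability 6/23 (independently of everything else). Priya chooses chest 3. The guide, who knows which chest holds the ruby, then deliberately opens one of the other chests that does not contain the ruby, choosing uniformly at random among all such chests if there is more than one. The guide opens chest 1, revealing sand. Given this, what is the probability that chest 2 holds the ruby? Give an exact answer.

Apply Bayes' rule, conditioning on where the ruby actually is.
If it is in chest 1 (prior 5/23): the guide opened chest 1, so this case is ruled out; weight (5/23)·0 = 0.
If it is in either of chests 2 and 5 (prior 6/23 each): the guide has 3 equally likely choices, so probability 1/3; weight (6/23)·(1/3) = 2/23 each.
If it is in chest 3 (prior 3/23): the guide has 4 equally likely choices, so probability 1/4; weight (3/23)·(1/4) = 3/92.
If it is in chest 4 (prior 3/23): the guide has 3 equally likely choices, so probability 1/3; weight (3/23)·(1/3) = 1/23.
The weights sum to 1/4.
So P(the ruby in chest 2 | the guide opened chest 1) = (2/23) / (1/4) = 8/23.

8/23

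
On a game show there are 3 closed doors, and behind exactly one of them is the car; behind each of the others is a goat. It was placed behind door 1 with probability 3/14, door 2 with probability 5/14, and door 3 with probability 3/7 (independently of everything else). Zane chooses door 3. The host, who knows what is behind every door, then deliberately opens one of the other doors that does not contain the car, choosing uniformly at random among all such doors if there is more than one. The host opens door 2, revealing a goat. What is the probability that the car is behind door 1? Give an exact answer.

1/2

Apply Bayes' rule, conditioning on where the car actually is.
If it is behind door 1 (prior 3/14): the host has no choice, probability 1; weight (3/14)·1 = 3/14.
If it is behind door 2 (prior 5/14): the host opened door 2, so this case is ruled out; weight (5/14)·0 = 0.
If it is behind door 3 (prior 3/7): the host has 2 equally likely choices, so probability 1/2; weight (3/7)·(1/2) = 3/14.
The weights sum to 3/7.
So P(the car behind door 1 | the host opened door 2) = (3/14) / (3/7) = 1/2.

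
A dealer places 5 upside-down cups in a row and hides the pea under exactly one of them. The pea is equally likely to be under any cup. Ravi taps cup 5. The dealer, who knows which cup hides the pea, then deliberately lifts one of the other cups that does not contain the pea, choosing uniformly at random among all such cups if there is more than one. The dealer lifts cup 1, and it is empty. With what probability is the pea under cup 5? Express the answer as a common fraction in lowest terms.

1/5

Apply Bayes' rule, conditioning on where the pea actually is.
If it is under cup 1 (prior 1/5): the dealer opened cup 1, so this case is ruled out; weight (1/5)·0 = 0.
If it is under any of cups 2, 3, and 4 (prior 1/5 each): the dealer has 3 equally likely choices, so probability 1/3; weight (1/5)·(1/3) = 1/15 each.
If it is under cup 5 (prior 1/5): the dealer has 4 equally likely choices, so probability 1/4; weight (1/5)·(1/4) = 1/20.
The weights sum to 1/4.
So P(the pea under cup 5 | the dealer opened cup 1) = (1/20) / (1/4) = 1/5.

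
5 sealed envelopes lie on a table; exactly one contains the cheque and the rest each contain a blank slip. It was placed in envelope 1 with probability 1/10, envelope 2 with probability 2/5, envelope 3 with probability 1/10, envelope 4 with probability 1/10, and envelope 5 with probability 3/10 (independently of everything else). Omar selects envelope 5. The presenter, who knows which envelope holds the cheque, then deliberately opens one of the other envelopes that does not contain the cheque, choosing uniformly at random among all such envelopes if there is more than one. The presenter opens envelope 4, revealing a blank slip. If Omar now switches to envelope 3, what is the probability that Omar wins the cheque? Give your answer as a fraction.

4/33

Condition on the true location of the cheque.
If it is in either of envelopes 1 and 3 (prior 1/10 each): the presenter has 3 equally likely choices, so probability 1/3; weight (1/10)·(1/3) = 1/30 each.
If it is in envelope 2 (prior 2/5): the presenter has 3 equally likely choices, so probability 1/3; weight (2/5)·(1/3) = 2/15.
If it is in envelope 4 (prior 1/10): the presenter opened envelope 4, so this case is ruled out; weight (1/10)·0 = 0.
If it is in envelope 5 (prior 3/10): the presenter has 4 equally likely choices, so probability 1/4; weight (3/10)·(1/4) = 3/40.
The weights sum to 11/40.
So P(the cheque in envelope 3 | the presenter opened envelope 4) = (1/30) / (11/40) = 4/33.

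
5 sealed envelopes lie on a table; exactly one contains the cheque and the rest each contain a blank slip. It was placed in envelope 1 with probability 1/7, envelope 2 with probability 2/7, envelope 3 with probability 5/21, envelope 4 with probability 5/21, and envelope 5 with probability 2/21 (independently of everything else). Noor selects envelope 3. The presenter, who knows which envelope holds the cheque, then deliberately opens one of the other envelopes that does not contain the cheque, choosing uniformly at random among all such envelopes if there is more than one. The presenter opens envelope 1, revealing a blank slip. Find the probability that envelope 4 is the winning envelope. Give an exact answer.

20/67

Apply Bayes' rule, conditioning on where the cheque actually is.
If it is in envelope 1 (prior 1/7): the presenter opened envelope 1, so this case is ruled out; weight (1/7)·0 = 0.
If it is in envelope 2 (prior 2/7): the presenter has 3 equally likely choices, so probability 1/3; weight (2/7)·(1/3) = 2/21.
If it is in envelope 3 (prior 5/21): the presenter has 4 equally likely choices, so probability 1/4; weight (5/21)·(1/4) = 5/84.
If it is in envelope 4 (prior 5/21): the presenter has 3 equally likely choices, so probability 1/3; weight (5/21)·(1/3) = 5/63.
If it is in envelope 5 (prior 2/21): the presenter has 3 equally likely choices, so probability 1/3; weight (2/21)·(1/3) = 2/63.
The weights sum to 67/252.
So P(the cheque in envelope 4 | the presenter opened envelope 1) = (5/63) / (67/252) = 20/67.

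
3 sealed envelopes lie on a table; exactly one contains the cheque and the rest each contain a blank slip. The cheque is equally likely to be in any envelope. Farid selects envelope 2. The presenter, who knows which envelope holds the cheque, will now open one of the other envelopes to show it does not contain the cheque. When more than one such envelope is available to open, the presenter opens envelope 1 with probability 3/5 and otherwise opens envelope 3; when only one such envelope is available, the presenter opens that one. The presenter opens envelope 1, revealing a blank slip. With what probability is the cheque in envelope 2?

3/8

Apply Bayes' rule, conditioning on where the cheque actually is.
If it is in envelope 1 (prior 1/3): the presenter opened envelope 1, so this case is ruled out; weight (1/3)·0 = 0.
If it is in envelope 2 (prior 1/3): envelope 1 is available, opened with probability 3/5; weight (1/3)·(3/5) = 1/5.
If it is in envelope 3 (prior 1/3): only envelope 1 is available, probability 1; weight (1/3)·1 = 1/3.
The weights sum to 8/15.
So P(the cheque in envelope 2 | the presenter opened envelope 1) = (1/5) / (8/15) = 3/8.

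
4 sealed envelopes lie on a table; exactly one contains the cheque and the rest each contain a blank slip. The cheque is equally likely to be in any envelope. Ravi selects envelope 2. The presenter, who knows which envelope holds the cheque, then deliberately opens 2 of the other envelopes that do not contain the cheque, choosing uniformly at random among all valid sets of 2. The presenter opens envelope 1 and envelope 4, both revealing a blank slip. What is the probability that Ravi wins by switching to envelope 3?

3/4

Apply Bayes' rule, conditioning on where the cheque actually is.
If it is in either of envelopes 1 and 4 (prior 1/4 each): that envelope was opened and seen not to hold the prize — ruled out; weight (1/4)·0 = 0 each.
If it is in envelope 2 (prior 1/4): the presenter has 3 equally likely choices, so probability 1/3; weight (1/4)·(1/3) = 1/12.
If it is in envelope 3 (prior 1/4): the presenter has no choice, probability 1; weight (1/4)·1 = 1/4.
The weights sum to 1/3.
So P(the cheque in envelope 3 | the presenter opened envelope 1 and envelope 4) = (1/4) / (1/3) = 3/4.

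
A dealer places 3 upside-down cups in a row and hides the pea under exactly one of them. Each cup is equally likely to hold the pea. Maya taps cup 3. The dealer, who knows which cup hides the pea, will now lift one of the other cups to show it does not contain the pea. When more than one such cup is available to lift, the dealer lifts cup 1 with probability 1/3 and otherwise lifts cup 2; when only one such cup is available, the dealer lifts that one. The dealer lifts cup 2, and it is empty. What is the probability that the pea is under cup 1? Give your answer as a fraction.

3/5

Apply Bayes' rule, conditioning on where the pea actually is.
If it is under cup 1 (prior 1/3): only cup 2 is available, probability 1; weight (1/3)·1 = 1/3.
If it is under cup 2 (prior 1/3): the dealer opened cup 2, so this case is ruled out; weight (1/3)·0 = 0.
If it is under cup 3 (prior 1/3): cup 1 is available but not opened, probability 2/3; weight (1/3)·(2/3) = 2/9.
The weights sum to 5/9.
So P(the pea under cup 1 | the dealer opened cup 2) = (1/3) / (5/9) = 3/5.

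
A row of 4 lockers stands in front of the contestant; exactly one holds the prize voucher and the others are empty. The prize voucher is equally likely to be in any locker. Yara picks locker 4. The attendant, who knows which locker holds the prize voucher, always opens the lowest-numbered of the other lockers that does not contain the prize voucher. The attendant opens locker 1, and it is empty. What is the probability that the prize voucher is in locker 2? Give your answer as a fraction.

1/3

Apply Bayes' rule, conditioning on where the prize voucher actually is.
If it is in locker 1 (prior 1/4): the attendant opened locker 1, so this case is ruled out; weight (1/4)·0 = 0.
If it is in any of lockers 2, 3, and 4 (prior 1/4 each): locker 1 is the lowest-numbered option available, probability 1; weight (1/4)·1 = 1/4 each.
The weights sum to 3/4.
So P(the prize voucher in locker 2 | the attendant opened locker 1) = (1/4) / (3/4) = 1/3.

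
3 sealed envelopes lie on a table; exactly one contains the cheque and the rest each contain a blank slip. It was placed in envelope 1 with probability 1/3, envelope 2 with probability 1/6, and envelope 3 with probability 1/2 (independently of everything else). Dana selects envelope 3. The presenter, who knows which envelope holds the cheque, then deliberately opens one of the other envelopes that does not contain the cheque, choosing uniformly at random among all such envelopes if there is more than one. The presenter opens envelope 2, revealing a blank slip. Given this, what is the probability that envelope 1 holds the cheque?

Consider each possible location of the cheque in turn.
If it is in envelope 1 (prior 1/3): the presenter has no choice, probability 1; weight (1/3)·1 = 1/3.
If it is in envelope 2 (prior 1/6): the presenter opened envelope 2, so this case is ruled out; weight (1/6)·0 = 0.
If it is in envelope 3 (prior 1/2): the presenter has 2 equally likely choices, so probability 1/2; weight (1/2)·(1/2) = 1/4.
The weights sum to 7/12.
So P(the cheque in envelope 1 | the presenter opened envelope 2) = (1/3) / (7/12) = 4/7.

4/7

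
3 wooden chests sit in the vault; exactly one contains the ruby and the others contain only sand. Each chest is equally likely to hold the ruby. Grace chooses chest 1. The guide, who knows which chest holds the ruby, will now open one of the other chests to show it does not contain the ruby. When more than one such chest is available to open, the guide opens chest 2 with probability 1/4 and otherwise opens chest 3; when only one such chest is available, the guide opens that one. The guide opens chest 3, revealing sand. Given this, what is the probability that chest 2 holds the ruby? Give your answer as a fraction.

4/7

Apply Bayes' rule, conditioning on where the ruby actually is.
If it is in chest 1 (prior 1/3): chest 2 is available but not opened, probability 3/4; weight (1/3)·(3/4) = 1/4.
If it is in chest 2 (prior 1/3): only chest 3 is available, probability 1; weight (1/3)·1 = 1/3.
If it is in chest 3 (prior 1/3): the guide opened chest 3, so this case is ruled out; weight (1/3)·0 = 0.
The weights sum to 7/12.
So P(the ruby in chest 2 | the guide opened chest 3) = (1/3) / (7/12) = 4/7.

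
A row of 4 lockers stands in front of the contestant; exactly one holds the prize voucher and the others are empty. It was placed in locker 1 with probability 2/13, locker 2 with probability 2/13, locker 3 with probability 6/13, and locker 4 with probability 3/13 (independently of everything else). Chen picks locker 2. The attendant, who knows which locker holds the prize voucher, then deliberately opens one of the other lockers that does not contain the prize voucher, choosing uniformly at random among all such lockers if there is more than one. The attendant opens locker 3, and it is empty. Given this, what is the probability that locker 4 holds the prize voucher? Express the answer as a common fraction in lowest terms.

9/19

Apply Bayes' rule, conditioning on where the prize voucher actually is.
If it is in locker 1 (prior 2/13): the attendant has 2 equally likely choices, so probability 1/2; weight (2/13)·(1/2) = 1/13.
If it is in locker 2 (prior 2/13): the attendant has 3 equally likely choices, so probability 1/3; weight (2/13)·(1/3) = 2/39.
If it is in locker 3 (prior 6/13): the attendant opened locker 3, so this case is ruled out; weight (6/13)·0 = 0.
If it is in locker 4 (prior 3/13): the attendant has 2 equally likely choices, so probability 1/2; weight (3/13)·(1/2) = 3/26.
The weights sum to 19/78.
So P(the prize voucher in locker 4 | the attendant opened locker 3) = (3/26) / (19/78) = 9/19.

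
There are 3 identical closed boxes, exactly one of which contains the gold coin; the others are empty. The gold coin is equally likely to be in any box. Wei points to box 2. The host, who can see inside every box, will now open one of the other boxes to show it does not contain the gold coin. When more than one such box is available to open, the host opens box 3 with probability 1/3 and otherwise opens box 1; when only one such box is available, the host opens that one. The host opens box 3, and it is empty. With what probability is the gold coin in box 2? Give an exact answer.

1/4

Apply Bayes' rule, conditioning on where the gold coin actually is.
If it is in box 1 (prior 1/3): only box 3 is available, probability 1; weight (1/3)·1 = 1/3.
If it is in box 2 (prior 1/3): box 3 is available, opened with probability 1/3; weight (1/3)·(1/3) = 1/9.
If it is in box 3 (prior 1/3): the host opened box 3, so this case is ruled out; weight (1/3)·0 = 0.
The weights sum to 4/9.
So P(the gold coin in box 2 | the host opened box 3) = (1/9) / (4/9) = 1/4.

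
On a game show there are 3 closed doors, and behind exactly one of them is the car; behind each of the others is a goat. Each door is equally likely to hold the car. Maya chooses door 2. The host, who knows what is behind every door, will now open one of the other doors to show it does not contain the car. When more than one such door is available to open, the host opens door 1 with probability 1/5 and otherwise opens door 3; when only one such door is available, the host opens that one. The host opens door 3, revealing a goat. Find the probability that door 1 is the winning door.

5/9

Condition on the true location of the car.
If it is behind door 1 (prior 1/3): only door 3 is available, probability 1; weight (1/3)·1 = 1/3.
If it is behind door 2 (prior 1/3): door 1 is available but not opened, probability 4/5; weight (1/3)·(4/5) = 4/15.
If it is behind door 3 (prior 1/3): the host opened door 3, so this case is ruled out; weight (1/3)·0 = 0.
The weights sum to 3/5.
So P(the car behind door 1 | the host opened door 3) = (1/3) / (3/5) = 5/9.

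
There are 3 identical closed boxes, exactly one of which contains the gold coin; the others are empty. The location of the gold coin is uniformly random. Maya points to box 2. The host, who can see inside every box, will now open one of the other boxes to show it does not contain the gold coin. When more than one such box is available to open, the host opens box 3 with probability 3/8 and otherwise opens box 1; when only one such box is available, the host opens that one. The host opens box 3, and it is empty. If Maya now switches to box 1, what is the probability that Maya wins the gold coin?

Consider each possible location of the gold coin in turn.
If it is in box 1 (prior 1/3): only box 3 is available, probability 1; weight (1/3)·1 = 1/3.
If it is in box 2 (prior 1/3): box 3 is available, opened with probability 3/8; weight (1/3)·(3/8) = 1/8.
If it is in box 3 (prior 1/3): the host opened box 3, so this case is ruled out; weight (1/3)·0 = 0.
The weights sum to 11/24.
So P(the gold coin in box 1 | the host opened box 3) = (1/3) / (11/24) = 8/11.

8/11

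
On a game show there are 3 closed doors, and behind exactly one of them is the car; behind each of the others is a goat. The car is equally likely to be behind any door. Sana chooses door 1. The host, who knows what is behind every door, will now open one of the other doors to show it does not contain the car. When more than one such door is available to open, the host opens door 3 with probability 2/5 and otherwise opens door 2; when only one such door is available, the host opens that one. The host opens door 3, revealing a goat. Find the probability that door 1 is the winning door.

2/7

Apply Bayes' rule, conditioning on where the car actually is.
If it is behind door 1 (prior 1/3): door 3 is available, opened with probability 2/5; weight (1/3)·(2/5) = 2/15.
If it is behind door 2 (prior 1/3): only door 3 is available, probability 1; weight (1/3)·1 = 1/3.
If it is behind door 3 (prior 1/3): the host opened door 3, so this case is ruled out; weight (1/3)·0 = 0.
The weights sum to 7/15.
So P(the car behind door 1 | the host opened door 3) = (2/15) / (7/15) = 2/7.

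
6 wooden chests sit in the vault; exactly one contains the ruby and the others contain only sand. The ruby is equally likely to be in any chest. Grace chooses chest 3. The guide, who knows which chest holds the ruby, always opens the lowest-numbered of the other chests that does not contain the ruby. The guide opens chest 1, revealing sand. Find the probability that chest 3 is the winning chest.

1/5

Apply Bayes' rule, conditioning on where the ruby actually is.
If it is in chest 1 (prior 1/6): the guide opened chest 1, so this case is ruled out; weight (1/6)·0 = 0.
If it is in any of chests 2, 3, 4, 5, and 6 (prior 1/6 each): chest 1 is the lowest-numbered option available, probability 1; weight (1/6)·1 = 1/6 each.
The weights sum to 5/6.
So P(the ruby in chest 3 | the guide opened chest 1) = (1/6) / (5/6) = 1/5.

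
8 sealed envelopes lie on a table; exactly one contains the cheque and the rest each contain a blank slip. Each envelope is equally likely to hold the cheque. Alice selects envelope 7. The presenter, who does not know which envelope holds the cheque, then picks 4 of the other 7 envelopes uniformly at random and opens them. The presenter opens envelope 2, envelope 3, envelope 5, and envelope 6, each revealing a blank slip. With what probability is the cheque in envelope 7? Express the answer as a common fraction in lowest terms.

Apply Bayes' rule, conditioning on where the cheque actually is.
If it is in any of envelopes 1, 4, 7, and 8 (prior 1/8 each): the presenter picks exactly this set with probability 1/35 regardless, and none is the prize; weight (1/8)·(1/35) = 1/280 each.
If it is in any of envelopes 2, 3, 5, and 6 (prior 1/8 each): that envelope was opened and seen not to hold the prize — ruled out; weight (1/8)·0 = 0 each.
The weights sum to 1/70.
So P(the cheque in envelope 7 | the presenter opened envelope 2, envelope 3, envelope 5, and envelope 6) = (1/280) / (1/70) = 1/4.

1/4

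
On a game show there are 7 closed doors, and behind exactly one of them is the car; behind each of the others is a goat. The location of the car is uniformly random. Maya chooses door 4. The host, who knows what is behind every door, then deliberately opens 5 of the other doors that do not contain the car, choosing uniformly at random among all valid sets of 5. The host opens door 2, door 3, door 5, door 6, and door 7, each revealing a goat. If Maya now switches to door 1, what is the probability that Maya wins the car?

6/7

Condition on the true location of the car.
If it is behind door 1 (prior 1/7): the host has no choice, probability 1; weight (1/7)·1 = 1/7.
If it is behind any of doors 2, 3, 5, 6, and 7 (prior 1/7 each): that door was opened and seen not to hold the prize — ruled out; weight (1/7)·0 = 0 each.
If it is behind door 4 (prior 1/7): the host has 6 equally likely choices, so probability 1/6; weight (1/7)·(1/6) = 1/42.
The weights sum to 1/6.
So P(the car behind door 1 | the host opened door 2, door 3, door 5, door 6, and door 7) = (1/7) / (1/6) = 6/7.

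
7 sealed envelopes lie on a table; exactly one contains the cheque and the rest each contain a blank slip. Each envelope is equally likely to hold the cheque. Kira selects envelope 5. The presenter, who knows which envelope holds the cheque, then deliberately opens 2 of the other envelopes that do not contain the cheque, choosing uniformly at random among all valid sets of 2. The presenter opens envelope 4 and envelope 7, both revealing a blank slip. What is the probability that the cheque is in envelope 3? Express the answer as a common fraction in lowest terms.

3/14

Condition on the true location of the cheque.
If it is in any of envelopes 1, 2, 3, and 6 (prior 1/7 each): the presenter has 10 equally likely choices, so probability 1/10; weight (1/7)·(1/10) = 1/70 each.
If it is in either of envelopes 4 and 7 (prior 1/7 each): that envelope was opened and seen not to hold the prize — ruled out; weight (1/7)·0 = 0 each.
If it is in envelope 5 (prior 1/7): the presenter has 15 equally likely choices, so probability 1/15; weight (1/7)·(1/15) = 1/105.
The weights sum to 1/15.
So P(the cheque in envelope 3 | the presenter opened envelope 4 and envelope 7) = (1/70) / (1/15) = 3/14.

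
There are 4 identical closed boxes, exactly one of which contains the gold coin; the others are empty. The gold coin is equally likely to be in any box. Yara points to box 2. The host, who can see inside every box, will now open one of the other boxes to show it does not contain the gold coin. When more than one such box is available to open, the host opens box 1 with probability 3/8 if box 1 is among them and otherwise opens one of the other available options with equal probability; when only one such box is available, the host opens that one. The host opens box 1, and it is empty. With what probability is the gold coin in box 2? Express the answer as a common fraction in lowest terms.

Apply Bayes' rule, conditioning on where the gold coin actually is.
If it is in box 1 (prior 1/4): the host opened box 1, so this case is ruled out; weight (1/4)·0 = 0.
If it is in any of boxes 2, 3, and 4 (prior 1/4 each): box 1 is available, opened with probability 3/8; weight (1/4)·(3/8) = 3/32 each.
The weights sum to 9/32.
So P(the gold coin in box 2 | the host opened box 1) = (3/32) / (9/32) = 1/3.

1/3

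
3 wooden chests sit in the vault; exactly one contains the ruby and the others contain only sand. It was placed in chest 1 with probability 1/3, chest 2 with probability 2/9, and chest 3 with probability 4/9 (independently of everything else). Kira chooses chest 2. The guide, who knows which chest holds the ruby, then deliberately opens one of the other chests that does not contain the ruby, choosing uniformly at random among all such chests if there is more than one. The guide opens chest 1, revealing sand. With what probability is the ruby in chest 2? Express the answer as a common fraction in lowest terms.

Apply Bayes' rule, conditioning on where the ruby actually is.
If it is in chest 1 (prior 1/3): the guide opened chest 1, so this case is ruled out; weight (1/3)·0 = 0.
If it is in chest 2 (prior 2/9): the guide has 2 equally likely choices, so probability 1/2; weight (2/9)·(1/2) = 1/9.
If it is in chest 3 (prior 4/9): the guide has no choice, probability 1; weight (4/9)·1 = 4/9.
The weights sum to 5/9.
So P(the ruby in chest 2 | the guide opened chest 1) = (1/9) / (5/9) = 1/5.

1/5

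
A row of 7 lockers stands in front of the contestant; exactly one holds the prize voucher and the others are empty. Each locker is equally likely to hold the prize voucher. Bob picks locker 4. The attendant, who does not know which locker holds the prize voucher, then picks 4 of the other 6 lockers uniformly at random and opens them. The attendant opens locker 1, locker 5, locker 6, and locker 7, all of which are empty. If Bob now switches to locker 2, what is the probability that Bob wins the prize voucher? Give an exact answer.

1/3

Apply Bayes' rule, conditioning on where the prize voucher actually is.
If it is in any of lockers 1, 5, 6, and 7 (prior 1/7 each): that locker was opened and seen not to hold the prize — ruled out; weight (1/7)·0 = 0 each.
If it is in any of lockers 2, 3, and 4 (prior 1/7 each): the attendant picks exactly this set with probability 1/15 regardless, and none is the prize; weight (1/7)·(1/15) = 1/105 each.
The weights sum to 1/35.
So P(the prize voucher in locker 2 | the attendant opened locker 1, locker 5, locker 6, and locker 7) = (1/105) / (1/35) = 1/3.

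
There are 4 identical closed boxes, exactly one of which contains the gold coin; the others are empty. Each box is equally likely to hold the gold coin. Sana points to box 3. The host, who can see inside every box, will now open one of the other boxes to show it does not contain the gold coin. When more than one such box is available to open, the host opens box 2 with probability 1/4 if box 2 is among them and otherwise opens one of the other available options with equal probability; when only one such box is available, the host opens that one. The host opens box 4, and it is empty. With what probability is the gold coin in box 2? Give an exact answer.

Consider each possible location of the gold coin in turn.
If it is in box 1 (prior 1/4): box 2 is available but not opened, probability 3/4; weight (1/4)·(3/4) = 3/16.
If it is in box 2 (prior 1/4): box 2 holds the prize so is unavailable; the host chooses uniformly among the 2 others, probability 1/2; weight (1/4)·(1/2) = 1/8.
If it is in box 3 (prior 1/4): box 2 is available but not opened; box 4 gets probability (1 − 1/4)/2 = 3/8; weight (1/4)·(3/8) = 3/32.
If it is in box 4 (prior 1/4): the host opened box 4, so this case is ruled out; weight (1/4)·0 = 0.
The weights sum to 13/32.
So P(the gold coin in box 2 | the host opened box 4) = (1/8) / (13/32) = 4/13.

4/13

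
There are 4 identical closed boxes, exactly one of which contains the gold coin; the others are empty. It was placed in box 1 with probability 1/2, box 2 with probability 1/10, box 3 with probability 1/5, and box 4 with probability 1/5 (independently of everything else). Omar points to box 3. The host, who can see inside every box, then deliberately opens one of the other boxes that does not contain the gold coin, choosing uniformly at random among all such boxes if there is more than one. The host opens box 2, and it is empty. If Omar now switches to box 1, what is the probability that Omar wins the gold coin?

3/5

Consider each possible location of the gold coin in turn.
If it is in box 1 (prior 1/2): the host has 2 equally likely choices, so probability 1/2; weight (1/2)·(1/2) = 1/4.
If it is in box 2 (prior 1/10): the host opened box 2, so this case is ruled out; weight (1/10)·0 = 0.
If it is in box 3 (prior 1/5): the host has 3 equally likely choices, so probability 1/3; weight (1/5)·(1/3) = 1/15.
If it is in box 4 (prior 1/5): the host has 2 equally likely choices, so probability 1/2; weight (1/5)·(1/2) = 1/10.
The weights sum to 5/12.
So P(the gold coin in box 1 | the host opened box 2) = (1/4) / (5/12) = 3/5.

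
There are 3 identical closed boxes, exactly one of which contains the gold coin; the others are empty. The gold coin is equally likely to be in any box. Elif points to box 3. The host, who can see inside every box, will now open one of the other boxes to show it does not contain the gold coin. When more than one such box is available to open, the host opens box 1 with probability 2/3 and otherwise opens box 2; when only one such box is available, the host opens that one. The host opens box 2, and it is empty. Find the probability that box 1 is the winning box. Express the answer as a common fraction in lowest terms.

Consider each possible location of the gold coin in turn.
If it is in box 1 (prior 1/3): only box 2 is available, probability 1; weight (1/3)·1 = 1/3.
If it is in box 2 (prior 1/3): the host opened box 2, so this case is ruled out; weight (1/3)·0 = 0.
If it is in box 3 (prior 1/3): box 1 is available but not opened, probability 1/3; weight (1/3)·(1/3) = 1/9.
The weights sum to 4/9.
So P(the gold coin in box 1 | the host opened box 2) = (1/3) / (4/9) = 3/4.

3/4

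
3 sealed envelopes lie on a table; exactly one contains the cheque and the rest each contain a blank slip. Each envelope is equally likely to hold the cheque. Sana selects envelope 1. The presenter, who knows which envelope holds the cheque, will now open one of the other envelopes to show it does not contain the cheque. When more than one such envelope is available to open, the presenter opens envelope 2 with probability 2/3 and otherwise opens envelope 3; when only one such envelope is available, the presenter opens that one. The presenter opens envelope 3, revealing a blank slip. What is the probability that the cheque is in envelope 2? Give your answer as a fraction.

Apply Bayes' rule, conditioning on where the cheque actually is.
If it is in envelope 1 (prior 1/3): envelope 2 is available but not opened, probability 1/3; weight (1/3)·(1/3) = 1/9.
If it is in envelope 2 (prior 1/3): only envelope 3 is available, probability 1; weight (1/3)·1 = 1/3.
If it is in envelope 3 (prior 1/3): the presenter opened envelope 3, so this case is ruled out; weight (1/3)·0 = 0.
The weights sum to 4/9.
So P(the cheque in envelope 2 | the presenter opened envelope 3) = (1/3) / (4/9) = 3/4.

3/4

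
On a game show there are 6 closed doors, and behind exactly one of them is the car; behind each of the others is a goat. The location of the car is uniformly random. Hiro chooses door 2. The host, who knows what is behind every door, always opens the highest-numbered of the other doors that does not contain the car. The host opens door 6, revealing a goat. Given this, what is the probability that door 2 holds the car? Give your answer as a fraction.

Condition on the true location of the car.
If it is behind any of doors 1, 2, 3, 4, and 5 (prior 1/6 each): door 6 is the highest-numbered option available, probability 1; weight (1/6)·1 = 1/6 each.
If it is behind door 6 (prior 1/6): the host opened door 6, so this case is ruled out; weight (1/6)·0 = 0.
The weights sum to 5/6.
So P(the car behind door 2 | the host opened door 6) = (1/6) / (5/6) = 1/5.

1/5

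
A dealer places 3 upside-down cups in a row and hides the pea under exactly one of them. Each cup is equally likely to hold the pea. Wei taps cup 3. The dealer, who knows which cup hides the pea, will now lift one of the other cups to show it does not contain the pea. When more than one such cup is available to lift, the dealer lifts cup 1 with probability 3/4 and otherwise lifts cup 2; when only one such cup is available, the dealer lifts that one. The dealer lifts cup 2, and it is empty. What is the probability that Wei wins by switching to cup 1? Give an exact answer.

4/5

Consider each possible location of the pea in turn.
If it is under cup 1 (prior 1/3): only cup 2 is available, probability 1; weight (1/3)·1 = 1/3.
If it is under cup 2 (prior 1/3): the dealer opened cup 2, so this case is ruled out; weight (1/3)·0 = 0.
If it is under cup 3 (prior 1/3): cup 1 is available but not opened, probability 1/4; weight (1/3)·(1/4) = 1/12.
The weights sum to 5/12.
So P(the pea under cup 1 | the dealer opened cup 2) = (1/3) / (5/12) = 4/5.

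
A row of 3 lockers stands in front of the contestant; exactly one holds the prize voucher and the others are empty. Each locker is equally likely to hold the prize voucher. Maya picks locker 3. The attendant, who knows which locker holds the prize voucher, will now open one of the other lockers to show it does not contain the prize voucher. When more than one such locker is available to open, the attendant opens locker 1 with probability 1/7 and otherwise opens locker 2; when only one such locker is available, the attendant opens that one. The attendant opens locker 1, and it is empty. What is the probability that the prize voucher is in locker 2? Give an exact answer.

Condition on the true location of the prize voucher.
If it is in locker 1 (prior 1/3): the attendant opened locker 1, so this case is ruled out; weight (1/3)·0 = 0.
If it is in locker 2 (prior 1/3): only locker 1 is available, probability 1; weight (1/3)·1 = 1/3.
If it is in locker 3 (prior 1/3): locker 1 is available, opened with probability 1/7; weight (1/3)·(1/7) = 1/21.
The weights sum to 8/21.
So P(the prize voucher in locker 2 | the attendant opened locker 1) = (1/3) / (8/21) = 7/8.

7/8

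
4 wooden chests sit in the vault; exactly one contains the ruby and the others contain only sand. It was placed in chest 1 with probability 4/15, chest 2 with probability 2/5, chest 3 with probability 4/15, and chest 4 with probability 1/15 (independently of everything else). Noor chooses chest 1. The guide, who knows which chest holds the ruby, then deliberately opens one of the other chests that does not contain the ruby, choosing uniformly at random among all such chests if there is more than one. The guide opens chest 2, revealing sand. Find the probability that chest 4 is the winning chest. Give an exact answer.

Condition on the true location of the ruby.
If it is in chest 1 (prior 4/15): the guide has 3 equally likely choices, so probability 1/3; weight (4/15)·(1/3) = 4/45.
If it is in chest 2 (prior 2/5): the guide opened chest 2, so this case is ruled out; weight (2/5)·0 = 0.
If it is in chest 3 (prior 4/15): the guide has 2 equally likely choices, so probability 1/2; weight (4/15)·(1/2) = 2/15.
If it is in chest 4 (prior 1/15): the guide has 2 equally likely choices, so probability 1/2; weight (1/15)·(1/2) = 1/30.
The weights sum to 23/90.
So P(the ruby in chest 4 | the guide opened chest 2) = (1/30) / (23/90) = 3/23.

3/23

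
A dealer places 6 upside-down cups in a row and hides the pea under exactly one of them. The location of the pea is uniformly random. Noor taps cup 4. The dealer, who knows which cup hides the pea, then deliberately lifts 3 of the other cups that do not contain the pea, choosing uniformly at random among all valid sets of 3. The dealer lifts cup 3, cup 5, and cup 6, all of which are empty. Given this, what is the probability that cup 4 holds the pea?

1/6

Consider each possible location of the pea in turn.
If it is under either of cups 1 and 2 (prior 1/6 each): the dealer has 4 equally likely choices, so probability 1/4; weight (1/6)·(1/4) = 1/24 each.
If it is under any of cups 3, 5, and 6 (prior 1/6 each): that cup was opened and seen not to hold the prize — ruled out; weight (1/6)·0 = 0 each.
If it is under cup 4 (prior 1/6): the dealer has 10 equally likely choices, so probability 1/10; weight (1/6)·(1/10) = 1/60.
The weights sum to 1/10.
So P(the pea under cup 4 | the dealer opened cup 3, cup 5, and cup 6) = (1/60) / (1/10) = 1/6.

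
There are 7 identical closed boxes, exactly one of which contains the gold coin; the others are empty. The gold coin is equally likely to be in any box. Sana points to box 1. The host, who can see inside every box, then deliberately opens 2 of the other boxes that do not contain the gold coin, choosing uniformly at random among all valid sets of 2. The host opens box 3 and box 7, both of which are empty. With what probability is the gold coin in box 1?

1/7

Apply Bayes' rule, conditioning on where the gold coin actually is.
If it is in box 1 (prior 1/7): the host has 15 equally likely choices, so probability 1/15; weight (1/7)·(1/15) = 1/105.
If it is in any of boxes 2, 4, 5, and 6 (prior 1/7 each): the host has 10 equally likely choices, so probability 1/10; weight (1/7)·(1/10) = 1/70 each.
If it is in either of boxes 3 and 7 (prior 1/7 each): that box was opened and seen not to hold the prize — ruled out; weight (1/7)·0 = 0 each.
The weights sum to 1/15.
So P(the gold coin in box 1 | the host opened box 3 and box 7) = (1/105) / (1/15) = 1/7.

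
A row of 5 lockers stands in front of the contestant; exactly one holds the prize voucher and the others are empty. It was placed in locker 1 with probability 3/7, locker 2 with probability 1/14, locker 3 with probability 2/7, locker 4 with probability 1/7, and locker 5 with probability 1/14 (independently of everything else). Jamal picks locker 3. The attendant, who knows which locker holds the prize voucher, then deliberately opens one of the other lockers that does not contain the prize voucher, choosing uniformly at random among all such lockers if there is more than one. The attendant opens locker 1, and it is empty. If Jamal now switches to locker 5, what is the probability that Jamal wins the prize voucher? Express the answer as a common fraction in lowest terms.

1/7

Consider each possible location of the prize voucher in turn.
If it is in locker 1 (prior 3/7): the attendant opened locker 1, so this case is ruled out; weight (3/7)·0 = 0.
If it is in either of lockers 2 and 5 (prior 1/14 each): the attendant has 3 equally likely choices, so probability 1/3; weight (1/14)·(1/3) = 1/42 each.
If it is in locker 3 (prior 2/7): the attendant has 4 equally likely choices, so probability 1/4; weight (2/7)·(1/4) = 1/14.
If it is in locker 4 (prior 1/7): the attendant has 3 equally likely choices, so probability 1/3; weight (1/7)·(1/3) = 1/21.
The weights sum to 1/6.
So P(the prize voucher in locker 5 | the attendant opened locker 1) = (1/42) / (1/6) = 1/7.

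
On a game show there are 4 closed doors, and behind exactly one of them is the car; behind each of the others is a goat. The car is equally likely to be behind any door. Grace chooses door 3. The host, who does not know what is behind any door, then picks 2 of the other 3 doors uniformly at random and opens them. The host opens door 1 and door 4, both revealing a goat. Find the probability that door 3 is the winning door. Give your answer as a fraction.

1/2

Apply Bayes' rule, conditioning on where the car actually is.
If it is behind either of doors 1 and 4 (prior 1/4 each): that door was opened and seen not to hold the prize — ruled out; weight (1/4)·0 = 0 each.
If it is behind either of doors 2 and 3 (prior 1/4 each): the host picks exactly this set with probability 1/3 regardless, and none is the prize; weight (1/4)·(1/3) = 1/12 each.
The weights sum to 1/6.
So P(the car behind door 3 | the host opened door 1 and door 4) = (1/12) / (1/6) = 1/2.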